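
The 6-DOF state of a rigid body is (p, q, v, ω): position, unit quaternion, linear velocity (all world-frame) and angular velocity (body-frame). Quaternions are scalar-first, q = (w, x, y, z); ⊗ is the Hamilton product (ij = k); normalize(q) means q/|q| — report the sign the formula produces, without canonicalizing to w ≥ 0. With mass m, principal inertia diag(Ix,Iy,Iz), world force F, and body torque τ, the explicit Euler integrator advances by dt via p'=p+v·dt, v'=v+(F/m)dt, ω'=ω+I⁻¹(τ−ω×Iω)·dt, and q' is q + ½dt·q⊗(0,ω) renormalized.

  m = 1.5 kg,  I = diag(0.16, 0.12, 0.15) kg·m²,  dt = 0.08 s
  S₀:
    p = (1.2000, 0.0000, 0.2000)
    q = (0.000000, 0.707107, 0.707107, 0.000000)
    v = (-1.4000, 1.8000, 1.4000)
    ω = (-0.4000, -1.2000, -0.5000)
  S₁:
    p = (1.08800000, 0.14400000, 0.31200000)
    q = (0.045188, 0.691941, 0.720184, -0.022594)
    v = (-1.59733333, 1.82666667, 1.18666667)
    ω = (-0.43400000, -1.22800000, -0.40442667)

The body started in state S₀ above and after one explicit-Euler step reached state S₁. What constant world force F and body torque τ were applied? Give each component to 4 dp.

F = (-3.7000, 0.5000, -4.0000)
τ = (-0.0500, -0.0400, 0.1600)

ω₁ − ω₀ = (-0.03400000, -0.02800000, 0.09557333)
τ = I·(Δω/dt) + ω₀×(Iω₀) = (-0.0500, -0.0400, 0.1600)
Δv = v₁−v₀ = (-0.19733333, 0.02666667, -0.21333333)
applied force F = (-3.7000, 0.5000, -4.0000)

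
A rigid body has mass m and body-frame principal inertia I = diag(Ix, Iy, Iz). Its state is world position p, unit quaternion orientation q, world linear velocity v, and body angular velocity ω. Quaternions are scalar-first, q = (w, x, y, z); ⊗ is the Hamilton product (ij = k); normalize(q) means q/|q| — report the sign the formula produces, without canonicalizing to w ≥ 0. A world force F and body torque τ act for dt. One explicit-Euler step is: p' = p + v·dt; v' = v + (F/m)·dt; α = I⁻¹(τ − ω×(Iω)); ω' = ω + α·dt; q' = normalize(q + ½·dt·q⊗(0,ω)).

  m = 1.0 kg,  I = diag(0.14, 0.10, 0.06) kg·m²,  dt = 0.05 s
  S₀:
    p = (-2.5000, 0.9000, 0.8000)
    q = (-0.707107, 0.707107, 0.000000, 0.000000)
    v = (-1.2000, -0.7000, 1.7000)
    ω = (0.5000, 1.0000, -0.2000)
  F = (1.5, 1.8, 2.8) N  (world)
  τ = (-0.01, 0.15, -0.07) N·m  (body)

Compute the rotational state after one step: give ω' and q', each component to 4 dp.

ω' = (0.4936, 1.0790, -0.2417)
q' = (-0.7157, 0.6980, -0.0141, 0.0212)

precession coupling ω×(Iω) = (0.0080, -0.0080, -0.0200)
angular accel α = (-0.1286, 1.5800, -0.8333)
ω' = ω + α·dt = (0.4936, 1.0790, -0.2417)
Hamilton product q⊗(0,ω) = (-0.3535535, -0.3535535, -0.5656856, 0.8485284)
q + ½dt·q⊗(0,ω), renormalized = (-0.7157, 0.6980, -0.0141, 0.0212)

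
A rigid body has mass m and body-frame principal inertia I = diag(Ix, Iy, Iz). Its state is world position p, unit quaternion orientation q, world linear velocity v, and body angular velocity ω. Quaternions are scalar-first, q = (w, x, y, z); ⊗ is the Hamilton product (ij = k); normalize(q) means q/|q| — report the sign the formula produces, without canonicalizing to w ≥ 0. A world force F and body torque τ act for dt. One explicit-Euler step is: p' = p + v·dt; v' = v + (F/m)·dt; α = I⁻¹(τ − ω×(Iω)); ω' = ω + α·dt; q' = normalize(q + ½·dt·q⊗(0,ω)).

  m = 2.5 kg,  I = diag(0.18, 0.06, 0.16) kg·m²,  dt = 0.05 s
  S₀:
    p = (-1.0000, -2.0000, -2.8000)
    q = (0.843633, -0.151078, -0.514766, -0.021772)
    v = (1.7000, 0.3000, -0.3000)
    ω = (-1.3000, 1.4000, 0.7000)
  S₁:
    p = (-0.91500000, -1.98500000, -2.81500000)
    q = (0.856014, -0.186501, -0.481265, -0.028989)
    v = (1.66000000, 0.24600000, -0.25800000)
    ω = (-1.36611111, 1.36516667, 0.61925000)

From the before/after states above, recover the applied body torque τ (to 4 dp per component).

Δω = ω₁−ω₀ = (-0.06611111, -0.03483333, -0.08075000)
I·α + gyro = (-0.1400, -0.0600, -0.0400)

τ = (-0.1400, -0.0600, -0.0400)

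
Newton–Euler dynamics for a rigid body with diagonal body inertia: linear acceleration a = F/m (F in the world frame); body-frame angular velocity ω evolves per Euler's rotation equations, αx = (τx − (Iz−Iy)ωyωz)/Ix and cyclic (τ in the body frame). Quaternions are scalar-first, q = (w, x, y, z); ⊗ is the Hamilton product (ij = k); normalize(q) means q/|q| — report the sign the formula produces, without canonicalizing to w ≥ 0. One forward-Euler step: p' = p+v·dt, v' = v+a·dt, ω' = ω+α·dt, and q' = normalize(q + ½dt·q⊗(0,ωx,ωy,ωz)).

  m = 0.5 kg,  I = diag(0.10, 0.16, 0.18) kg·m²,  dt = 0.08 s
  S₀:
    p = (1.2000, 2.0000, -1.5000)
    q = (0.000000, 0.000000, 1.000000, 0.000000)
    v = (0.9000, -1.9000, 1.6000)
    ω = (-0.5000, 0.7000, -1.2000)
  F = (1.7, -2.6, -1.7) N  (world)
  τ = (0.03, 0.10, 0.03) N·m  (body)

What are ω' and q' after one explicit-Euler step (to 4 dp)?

ω' = (-0.4626, 0.7740, -1.1773)
q' = (-0.0280, -0.0479, 0.9983, 0.0200)

precession coupling ω×(Iω) = (-0.0168, -0.0480, -0.0210)
angular accel α = (0.4680, 0.9250, 0.2833)
ω + α·dt = (-0.4626, 0.7740, -1.1773)
q⊗(0,ω) = (-0.7000000, -1.2000000, 0.0000000, 0.5000000)
q + ½dt·q⊗(0,ω), renormalized = (-0.0280, -0.0479, 0.9983, 0.0200)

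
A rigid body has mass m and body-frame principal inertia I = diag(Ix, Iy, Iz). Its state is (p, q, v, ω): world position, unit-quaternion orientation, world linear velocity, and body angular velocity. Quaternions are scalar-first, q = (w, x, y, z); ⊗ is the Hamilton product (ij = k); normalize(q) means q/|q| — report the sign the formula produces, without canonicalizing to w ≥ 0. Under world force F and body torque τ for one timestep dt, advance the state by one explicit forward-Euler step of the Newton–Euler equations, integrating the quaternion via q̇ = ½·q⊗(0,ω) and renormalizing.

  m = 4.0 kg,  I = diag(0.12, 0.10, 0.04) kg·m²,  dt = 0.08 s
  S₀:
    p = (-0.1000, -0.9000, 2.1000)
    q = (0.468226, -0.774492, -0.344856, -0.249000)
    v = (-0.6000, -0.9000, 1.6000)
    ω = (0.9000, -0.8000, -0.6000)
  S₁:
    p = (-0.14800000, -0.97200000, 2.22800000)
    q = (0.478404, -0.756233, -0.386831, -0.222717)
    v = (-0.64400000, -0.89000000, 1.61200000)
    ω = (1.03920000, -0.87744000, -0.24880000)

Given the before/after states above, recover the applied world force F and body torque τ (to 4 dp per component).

velocity change Δv = (-0.04400000, 0.01000000, 0.01200000)
m·(v₁−v₀)/dt = (-2.2000, 0.5000, 0.6000)
Δω = ω₁−ω₀ = (0.13920000, -0.07744000, 0.35120000)
ω₀×(Iω₀) = (-0.0288, -0.0432, 0.0144)
applied torque τ = (0.1800, -0.1400, 0.1900)

F = (-2.2000, 0.5000, 0.6000)
τ = (0.1800, -0.1400, 0.1900)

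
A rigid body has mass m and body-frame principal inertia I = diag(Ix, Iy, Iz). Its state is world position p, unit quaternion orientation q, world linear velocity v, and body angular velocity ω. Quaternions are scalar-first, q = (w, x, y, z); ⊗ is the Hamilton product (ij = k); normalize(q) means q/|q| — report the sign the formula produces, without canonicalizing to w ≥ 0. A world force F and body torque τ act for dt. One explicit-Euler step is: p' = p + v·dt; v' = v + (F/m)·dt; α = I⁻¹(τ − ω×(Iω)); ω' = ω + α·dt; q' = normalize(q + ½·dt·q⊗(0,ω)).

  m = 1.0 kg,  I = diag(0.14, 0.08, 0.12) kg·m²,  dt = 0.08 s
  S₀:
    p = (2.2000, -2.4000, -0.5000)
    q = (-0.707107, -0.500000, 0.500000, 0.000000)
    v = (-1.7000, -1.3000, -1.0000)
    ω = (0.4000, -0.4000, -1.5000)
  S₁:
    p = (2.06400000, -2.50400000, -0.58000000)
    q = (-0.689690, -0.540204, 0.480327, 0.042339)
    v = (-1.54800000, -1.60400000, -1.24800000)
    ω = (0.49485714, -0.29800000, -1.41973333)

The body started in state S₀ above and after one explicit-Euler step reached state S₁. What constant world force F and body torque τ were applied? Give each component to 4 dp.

Δv = v₁−v₀ = (0.15200000, -0.30400000, -0.24800000)
F = m·Δv/dt = (1.9000, -3.8000, -3.1000)
Δω = ω₁−ω₀ = (0.09485714, 0.10200000, 0.08026667)
gyro term ω₀×Iω₀ = (0.0240, -0.0120, 0.0096)
applied torque τ = (0.1900, 0.0900, 0.1300)

F = (1.9000, -3.8000, -3.1000)
τ = (0.1900, 0.0900, 0.1300)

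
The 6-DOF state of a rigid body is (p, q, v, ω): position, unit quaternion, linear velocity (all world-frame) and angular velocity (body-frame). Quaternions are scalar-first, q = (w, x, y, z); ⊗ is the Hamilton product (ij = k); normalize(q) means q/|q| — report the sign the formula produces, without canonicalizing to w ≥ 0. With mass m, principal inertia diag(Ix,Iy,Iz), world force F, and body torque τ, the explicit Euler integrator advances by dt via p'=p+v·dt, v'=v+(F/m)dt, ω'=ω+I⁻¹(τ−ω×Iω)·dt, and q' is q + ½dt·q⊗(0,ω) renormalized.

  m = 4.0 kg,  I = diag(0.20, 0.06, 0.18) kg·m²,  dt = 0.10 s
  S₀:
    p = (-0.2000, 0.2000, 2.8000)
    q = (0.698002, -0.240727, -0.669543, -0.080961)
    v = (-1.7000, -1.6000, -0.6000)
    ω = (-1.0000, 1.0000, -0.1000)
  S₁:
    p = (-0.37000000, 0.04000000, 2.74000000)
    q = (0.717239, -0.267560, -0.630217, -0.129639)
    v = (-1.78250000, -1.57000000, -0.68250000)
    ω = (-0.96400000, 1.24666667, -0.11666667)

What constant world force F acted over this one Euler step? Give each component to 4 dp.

F = (-3.3000, 1.2000, -3.3000)

v₁ − v₀ = (-0.08250000, 0.03000000, -0.08250000)
applied force F = (-3.3000, 1.2000, -3.3000)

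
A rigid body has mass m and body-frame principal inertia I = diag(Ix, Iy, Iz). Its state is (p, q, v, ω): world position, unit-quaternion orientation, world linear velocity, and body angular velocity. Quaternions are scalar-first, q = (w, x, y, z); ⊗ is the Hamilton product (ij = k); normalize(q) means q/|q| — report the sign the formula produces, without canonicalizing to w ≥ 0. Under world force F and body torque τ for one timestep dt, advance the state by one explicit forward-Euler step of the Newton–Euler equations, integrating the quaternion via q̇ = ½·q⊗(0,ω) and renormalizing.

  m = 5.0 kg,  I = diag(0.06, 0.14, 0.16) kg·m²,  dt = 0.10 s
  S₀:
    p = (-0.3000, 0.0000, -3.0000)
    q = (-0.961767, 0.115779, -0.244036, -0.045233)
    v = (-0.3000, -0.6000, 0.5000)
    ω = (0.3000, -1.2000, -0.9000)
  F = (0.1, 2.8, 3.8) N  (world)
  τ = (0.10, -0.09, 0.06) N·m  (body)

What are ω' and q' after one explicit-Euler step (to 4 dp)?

ω' = (0.4307, -1.2836, -0.8445)
q' = (-0.9773, 0.1093, -0.1813, -0.0052)

angular accel α = (1.3067, -0.8357, 0.5550)
ω + α·dt = (0.4307, -1.2836, -0.8445)
Hamilton product q⊗(0,ω) = (-0.3682866, -0.1231773, 1.2447516, 0.7998663)
updated quaternion q' = (-0.9773, 0.1093, -0.1813, -0.0052)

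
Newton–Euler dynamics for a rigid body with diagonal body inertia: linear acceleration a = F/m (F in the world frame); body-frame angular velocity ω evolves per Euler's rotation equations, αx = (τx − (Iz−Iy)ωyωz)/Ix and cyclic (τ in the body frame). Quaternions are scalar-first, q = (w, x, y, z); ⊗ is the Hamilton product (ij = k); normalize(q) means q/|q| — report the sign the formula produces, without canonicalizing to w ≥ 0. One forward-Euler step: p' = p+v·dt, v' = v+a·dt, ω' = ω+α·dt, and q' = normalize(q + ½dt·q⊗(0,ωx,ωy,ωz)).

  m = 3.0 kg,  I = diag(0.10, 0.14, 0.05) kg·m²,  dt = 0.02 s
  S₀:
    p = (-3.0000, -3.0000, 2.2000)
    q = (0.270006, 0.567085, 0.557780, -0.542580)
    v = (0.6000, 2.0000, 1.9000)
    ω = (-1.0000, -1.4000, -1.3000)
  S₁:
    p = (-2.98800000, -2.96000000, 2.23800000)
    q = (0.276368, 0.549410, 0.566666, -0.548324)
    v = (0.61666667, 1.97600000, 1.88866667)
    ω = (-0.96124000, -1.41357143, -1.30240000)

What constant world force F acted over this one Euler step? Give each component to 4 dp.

Δv = v₁−v₀ = (0.01666667, -0.02400000, -0.01133333)
m·(v₁−v₀)/dt = (2.5000, -3.6000, -1.7000)

F = (2.5000, -3.6000, -1.7000)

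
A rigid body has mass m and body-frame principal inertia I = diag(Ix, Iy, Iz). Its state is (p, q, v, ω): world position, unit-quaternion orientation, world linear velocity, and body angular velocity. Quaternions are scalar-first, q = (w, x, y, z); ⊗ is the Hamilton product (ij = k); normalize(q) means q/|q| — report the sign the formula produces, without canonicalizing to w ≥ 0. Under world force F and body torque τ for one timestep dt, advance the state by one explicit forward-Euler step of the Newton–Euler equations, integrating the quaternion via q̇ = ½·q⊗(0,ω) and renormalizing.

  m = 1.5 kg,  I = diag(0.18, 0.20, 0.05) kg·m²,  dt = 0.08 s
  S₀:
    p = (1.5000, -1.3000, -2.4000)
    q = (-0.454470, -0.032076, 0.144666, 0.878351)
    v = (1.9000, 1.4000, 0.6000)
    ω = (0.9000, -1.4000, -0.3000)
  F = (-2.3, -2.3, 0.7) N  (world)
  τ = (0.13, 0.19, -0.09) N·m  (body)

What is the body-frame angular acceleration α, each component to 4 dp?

α = (1.0722, 1.1255, -1.2960)

gyro term ω×Iω = (-0.0630, -0.0351, -0.0252)
α = I⁻¹(τ − ω×Iω) = (1.0722, 1.1255, -1.2960)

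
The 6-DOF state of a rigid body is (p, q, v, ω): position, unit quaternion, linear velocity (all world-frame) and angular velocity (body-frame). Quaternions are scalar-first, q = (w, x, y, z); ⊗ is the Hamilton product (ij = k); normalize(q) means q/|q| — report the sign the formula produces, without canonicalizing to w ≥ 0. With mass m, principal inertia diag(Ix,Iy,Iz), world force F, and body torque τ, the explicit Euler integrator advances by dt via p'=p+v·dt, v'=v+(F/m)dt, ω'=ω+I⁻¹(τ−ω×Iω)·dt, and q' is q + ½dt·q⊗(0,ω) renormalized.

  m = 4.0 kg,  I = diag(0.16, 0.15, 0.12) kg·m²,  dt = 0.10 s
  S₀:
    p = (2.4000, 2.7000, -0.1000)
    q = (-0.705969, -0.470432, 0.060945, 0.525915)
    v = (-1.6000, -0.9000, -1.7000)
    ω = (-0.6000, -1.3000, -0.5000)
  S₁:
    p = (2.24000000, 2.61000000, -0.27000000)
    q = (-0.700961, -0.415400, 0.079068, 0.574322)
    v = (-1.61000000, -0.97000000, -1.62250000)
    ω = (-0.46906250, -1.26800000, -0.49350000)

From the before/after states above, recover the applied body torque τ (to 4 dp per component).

τ = (0.1900, 0.0600, 0.0000)

rate change Δω = (0.13093750, 0.03200000, 0.00650000)
ω₀×(Iω₀) = (-0.0195, 0.0120, -0.0078)
τ = I·(Δω/dt) + ω₀×(Iω₀) = (0.1900, 0.0600, 0.0000)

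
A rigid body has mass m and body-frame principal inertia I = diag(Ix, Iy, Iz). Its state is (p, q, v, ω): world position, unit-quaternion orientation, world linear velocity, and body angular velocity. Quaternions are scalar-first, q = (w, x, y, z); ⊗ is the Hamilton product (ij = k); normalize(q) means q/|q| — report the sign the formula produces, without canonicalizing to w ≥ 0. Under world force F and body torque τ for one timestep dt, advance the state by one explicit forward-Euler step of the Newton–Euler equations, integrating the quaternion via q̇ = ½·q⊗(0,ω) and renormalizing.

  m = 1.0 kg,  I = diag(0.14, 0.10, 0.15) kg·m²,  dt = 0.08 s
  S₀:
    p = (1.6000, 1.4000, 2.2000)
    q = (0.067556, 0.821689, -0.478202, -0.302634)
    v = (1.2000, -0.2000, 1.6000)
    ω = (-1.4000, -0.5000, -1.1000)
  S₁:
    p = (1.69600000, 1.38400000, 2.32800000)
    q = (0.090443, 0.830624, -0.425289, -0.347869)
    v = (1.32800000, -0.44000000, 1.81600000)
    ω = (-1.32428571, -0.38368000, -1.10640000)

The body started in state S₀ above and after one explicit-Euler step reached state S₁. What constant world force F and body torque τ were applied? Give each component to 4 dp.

rate change Δω = (0.07571429, 0.11632000, -0.00640000)
τ = I·(Δω/dt) + ω₀×(Iω₀) = (0.1600, 0.1300, -0.0400)
v₁ − v₀ = (0.12800000, -0.24000000, 0.21600000)
applied force F = (1.6000, -3.0000, 2.7000)

F = (1.6000, -3.0000, 2.7000)
τ = (0.1600, 0.1300, -0.0400)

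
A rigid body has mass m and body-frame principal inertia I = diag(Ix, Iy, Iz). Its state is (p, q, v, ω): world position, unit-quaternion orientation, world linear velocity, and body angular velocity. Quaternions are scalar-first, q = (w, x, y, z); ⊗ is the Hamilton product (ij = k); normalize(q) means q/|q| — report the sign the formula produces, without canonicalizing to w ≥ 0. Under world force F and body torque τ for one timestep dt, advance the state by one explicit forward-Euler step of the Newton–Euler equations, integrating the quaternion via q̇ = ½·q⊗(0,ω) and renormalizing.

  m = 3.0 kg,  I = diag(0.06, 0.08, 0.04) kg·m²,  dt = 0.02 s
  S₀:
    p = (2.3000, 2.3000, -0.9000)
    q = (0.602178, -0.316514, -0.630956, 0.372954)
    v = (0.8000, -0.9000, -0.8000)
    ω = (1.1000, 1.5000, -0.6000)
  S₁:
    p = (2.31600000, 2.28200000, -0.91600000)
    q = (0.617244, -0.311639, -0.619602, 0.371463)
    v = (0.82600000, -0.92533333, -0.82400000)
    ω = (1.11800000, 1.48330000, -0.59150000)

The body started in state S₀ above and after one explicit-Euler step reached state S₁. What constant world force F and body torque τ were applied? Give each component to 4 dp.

velocity change Δv = (0.02600000, -0.02533333, -0.02400000)
F = m·Δv/dt = (3.9000, -3.8000, -3.6000)
Δω = ω₁−ω₀ = (0.01800000, -0.01670000, 0.00850000)
τ = I·(Δω/dt) + ω₀×(Iω₀) = (0.0900, -0.0800, 0.0500)

F = (3.9000, -3.8000, -3.6000)
τ = (0.0900, -0.0800, 0.0500)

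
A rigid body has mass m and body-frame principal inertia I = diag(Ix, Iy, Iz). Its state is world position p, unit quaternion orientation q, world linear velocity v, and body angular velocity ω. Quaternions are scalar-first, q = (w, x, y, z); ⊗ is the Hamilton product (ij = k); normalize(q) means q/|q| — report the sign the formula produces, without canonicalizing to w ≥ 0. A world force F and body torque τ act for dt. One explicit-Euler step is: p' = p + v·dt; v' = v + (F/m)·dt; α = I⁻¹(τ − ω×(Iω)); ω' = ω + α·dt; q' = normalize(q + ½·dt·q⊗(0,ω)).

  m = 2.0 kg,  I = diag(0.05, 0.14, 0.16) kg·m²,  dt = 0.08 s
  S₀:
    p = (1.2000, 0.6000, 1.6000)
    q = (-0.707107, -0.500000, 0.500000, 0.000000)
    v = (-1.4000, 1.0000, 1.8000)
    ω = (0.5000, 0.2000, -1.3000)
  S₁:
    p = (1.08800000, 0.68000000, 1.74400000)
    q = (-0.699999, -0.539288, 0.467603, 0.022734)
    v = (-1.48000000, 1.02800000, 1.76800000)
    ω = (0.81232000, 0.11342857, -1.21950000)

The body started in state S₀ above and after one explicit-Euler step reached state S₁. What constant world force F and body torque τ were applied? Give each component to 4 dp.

rate change Δω = (0.31232000, -0.08657143, 0.08050000)
I·α + gyro = (0.1900, -0.0800, 0.1700)
velocity change Δv = (-0.08000000, 0.02800000, -0.03200000)
applied force F = (-2.0000, 0.7000, -0.8000)

F = (-2.0000, 0.7000, -0.8000)
τ = (0.1900, -0.0800, 0.1700)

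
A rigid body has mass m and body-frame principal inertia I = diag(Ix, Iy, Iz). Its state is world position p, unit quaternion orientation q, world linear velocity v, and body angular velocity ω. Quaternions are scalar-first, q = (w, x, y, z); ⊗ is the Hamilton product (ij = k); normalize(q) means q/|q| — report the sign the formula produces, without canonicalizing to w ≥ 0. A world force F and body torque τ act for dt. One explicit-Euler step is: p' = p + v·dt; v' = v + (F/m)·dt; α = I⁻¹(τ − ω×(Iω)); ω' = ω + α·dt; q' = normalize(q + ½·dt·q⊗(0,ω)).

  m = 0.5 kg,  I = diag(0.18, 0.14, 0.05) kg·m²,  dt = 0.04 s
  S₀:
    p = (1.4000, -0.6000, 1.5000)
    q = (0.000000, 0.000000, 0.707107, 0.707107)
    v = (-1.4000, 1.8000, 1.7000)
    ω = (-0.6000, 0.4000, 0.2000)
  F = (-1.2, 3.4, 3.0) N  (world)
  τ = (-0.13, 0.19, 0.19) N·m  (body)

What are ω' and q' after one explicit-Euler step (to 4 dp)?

ω' = (-0.6273, 0.4587, 0.3443)
q' = (-0.0085, -0.0028, 0.6985, 0.7155)

gyro term ω×Iω = (-0.0072, -0.0156, 0.0096)
angular accel α = (-0.6822, 1.4686, 3.6080)
new body rate ω' = (-0.6273, 0.4587, 0.3443)
q⊗(0,ω) = (-0.4242642, -0.1414214, -0.4242642, 0.4242642)
updated quaternion q' = (-0.0085, -0.0028, 0.6985, 0.7155)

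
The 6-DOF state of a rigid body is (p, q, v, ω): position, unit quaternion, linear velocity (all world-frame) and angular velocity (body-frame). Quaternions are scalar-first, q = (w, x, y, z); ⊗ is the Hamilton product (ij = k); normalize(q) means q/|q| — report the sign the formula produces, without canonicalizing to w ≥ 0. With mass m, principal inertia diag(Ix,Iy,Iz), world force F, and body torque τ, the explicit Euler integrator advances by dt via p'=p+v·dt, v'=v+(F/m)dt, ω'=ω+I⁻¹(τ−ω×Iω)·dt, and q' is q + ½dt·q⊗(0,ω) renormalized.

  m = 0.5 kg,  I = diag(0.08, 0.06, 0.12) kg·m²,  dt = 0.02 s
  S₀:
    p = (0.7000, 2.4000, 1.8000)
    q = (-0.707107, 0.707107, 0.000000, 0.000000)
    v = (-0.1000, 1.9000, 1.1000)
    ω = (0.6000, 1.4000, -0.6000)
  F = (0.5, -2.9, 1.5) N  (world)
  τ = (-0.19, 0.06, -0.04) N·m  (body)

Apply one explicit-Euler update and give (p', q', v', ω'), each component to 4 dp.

a = F/m = (1.0000, -5.8000, 3.0000)
new position p' = (0.6980, 2.4380, 1.8220)
v + (F/m)dt = (-0.0800, 1.7840, 1.1600)
precession coupling ω×(Iω) = (-0.0504, 0.0144, -0.0168)
(τ − ω×Iω)/I = (-1.7450, 0.7600, -0.1933)
new body rate ω' = (0.5651, 1.4152, -0.6039)
Hamilton product q⊗(0,ω) = (-0.4242642, -0.4242642, -0.5656856, 1.4142140)
updated quaternion q' = (-0.7113, 0.7028, -0.0057, 0.0141)

p' = (0.6980, 2.4380, 1.8220)
q' = (-0.7113, 0.7028, -0.0057, 0.0141)
v' = (-0.0800, 1.7840, 1.1600)
ω' = (0.5651, 1.4152, -0.6039)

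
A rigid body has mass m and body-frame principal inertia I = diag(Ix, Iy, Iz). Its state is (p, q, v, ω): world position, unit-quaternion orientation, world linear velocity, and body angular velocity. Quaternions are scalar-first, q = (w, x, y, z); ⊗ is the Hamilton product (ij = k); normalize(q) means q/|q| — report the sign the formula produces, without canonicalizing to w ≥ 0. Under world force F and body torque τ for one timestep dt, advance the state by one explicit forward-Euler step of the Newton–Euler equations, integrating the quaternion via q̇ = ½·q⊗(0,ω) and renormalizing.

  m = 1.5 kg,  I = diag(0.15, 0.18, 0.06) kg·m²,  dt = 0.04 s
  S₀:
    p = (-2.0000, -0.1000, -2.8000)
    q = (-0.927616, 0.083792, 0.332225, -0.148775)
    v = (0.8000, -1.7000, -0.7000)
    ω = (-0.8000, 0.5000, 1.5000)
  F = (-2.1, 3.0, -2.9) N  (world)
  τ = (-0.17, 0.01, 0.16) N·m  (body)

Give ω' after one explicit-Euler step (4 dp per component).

ω' = (-0.8213, 0.5262, 1.6147)

gyro term ω×Iω = (-0.0900, -0.1080, -0.0120)
α = I⁻¹(τ − ω×Iω) = (-0.5333, 0.6556, 2.8667)
new body rate ω' = (-0.8213, 0.5262, 1.6147)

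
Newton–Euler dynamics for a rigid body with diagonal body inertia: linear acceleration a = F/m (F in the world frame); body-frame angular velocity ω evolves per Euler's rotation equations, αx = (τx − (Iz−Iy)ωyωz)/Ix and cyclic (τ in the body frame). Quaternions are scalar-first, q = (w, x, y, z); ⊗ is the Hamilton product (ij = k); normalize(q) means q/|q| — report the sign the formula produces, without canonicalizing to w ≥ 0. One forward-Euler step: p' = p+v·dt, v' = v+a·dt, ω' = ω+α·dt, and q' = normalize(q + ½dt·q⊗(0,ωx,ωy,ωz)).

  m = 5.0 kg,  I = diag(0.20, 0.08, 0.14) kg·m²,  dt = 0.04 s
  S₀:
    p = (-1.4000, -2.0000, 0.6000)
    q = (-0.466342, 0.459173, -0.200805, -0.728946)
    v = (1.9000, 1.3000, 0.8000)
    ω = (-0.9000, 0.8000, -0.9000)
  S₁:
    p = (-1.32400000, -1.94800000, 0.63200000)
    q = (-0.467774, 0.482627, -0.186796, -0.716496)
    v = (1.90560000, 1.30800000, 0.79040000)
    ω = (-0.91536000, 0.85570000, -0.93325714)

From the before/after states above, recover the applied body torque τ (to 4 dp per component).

Δω = ω₁−ω₀ = (-0.01536000, 0.05570000, -0.03325714)
τ = I·(Δω/dt) + ω₀×(Iω₀) = (-0.1200, 0.1600, -0.0300)

τ = (-0.1200, 0.1600, -0.0300)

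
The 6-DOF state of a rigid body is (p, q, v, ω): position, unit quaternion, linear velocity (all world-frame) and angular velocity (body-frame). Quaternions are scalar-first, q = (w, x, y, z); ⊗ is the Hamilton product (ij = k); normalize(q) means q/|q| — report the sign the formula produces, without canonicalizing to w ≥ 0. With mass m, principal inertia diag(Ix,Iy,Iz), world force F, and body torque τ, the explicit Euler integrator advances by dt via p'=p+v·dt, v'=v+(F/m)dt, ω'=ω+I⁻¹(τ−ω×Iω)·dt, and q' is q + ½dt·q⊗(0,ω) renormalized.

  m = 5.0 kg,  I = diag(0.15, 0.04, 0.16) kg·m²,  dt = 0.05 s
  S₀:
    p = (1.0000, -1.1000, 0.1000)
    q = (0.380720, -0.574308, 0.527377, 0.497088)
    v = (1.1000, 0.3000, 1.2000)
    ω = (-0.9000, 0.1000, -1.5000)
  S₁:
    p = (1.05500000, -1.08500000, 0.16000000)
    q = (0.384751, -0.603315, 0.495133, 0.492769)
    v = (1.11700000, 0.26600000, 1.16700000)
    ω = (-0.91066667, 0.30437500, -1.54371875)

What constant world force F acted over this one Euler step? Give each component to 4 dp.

F = (1.7000, -3.4000, -3.3000)

velocity change Δv = (0.01700000, -0.03400000, -0.03300000)
F = m·Δv/dt = (1.7000, -3.4000, -3.3000)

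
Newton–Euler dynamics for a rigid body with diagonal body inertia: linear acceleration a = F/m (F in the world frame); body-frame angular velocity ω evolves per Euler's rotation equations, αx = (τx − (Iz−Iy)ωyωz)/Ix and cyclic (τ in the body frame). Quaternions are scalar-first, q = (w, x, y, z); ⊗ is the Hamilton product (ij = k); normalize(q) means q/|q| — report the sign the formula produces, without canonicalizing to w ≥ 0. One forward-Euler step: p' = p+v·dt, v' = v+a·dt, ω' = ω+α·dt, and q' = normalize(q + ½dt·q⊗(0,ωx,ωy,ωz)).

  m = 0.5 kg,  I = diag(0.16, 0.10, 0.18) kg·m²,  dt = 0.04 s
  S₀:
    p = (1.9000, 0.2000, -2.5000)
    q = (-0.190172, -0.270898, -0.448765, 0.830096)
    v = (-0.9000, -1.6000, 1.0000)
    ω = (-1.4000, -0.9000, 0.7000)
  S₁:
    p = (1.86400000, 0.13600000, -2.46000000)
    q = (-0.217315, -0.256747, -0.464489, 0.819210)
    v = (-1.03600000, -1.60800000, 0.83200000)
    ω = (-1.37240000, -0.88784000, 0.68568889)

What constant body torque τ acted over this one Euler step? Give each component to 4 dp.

τ = (0.0600, 0.0500, -0.1400)

rate change Δω = (0.02760000, 0.01216000, -0.01431111)
gyro term ω₀×Iω₀ = (-0.0504, 0.0196, -0.0756)
I·α + gyro = (0.0600, 0.0500, -0.1400)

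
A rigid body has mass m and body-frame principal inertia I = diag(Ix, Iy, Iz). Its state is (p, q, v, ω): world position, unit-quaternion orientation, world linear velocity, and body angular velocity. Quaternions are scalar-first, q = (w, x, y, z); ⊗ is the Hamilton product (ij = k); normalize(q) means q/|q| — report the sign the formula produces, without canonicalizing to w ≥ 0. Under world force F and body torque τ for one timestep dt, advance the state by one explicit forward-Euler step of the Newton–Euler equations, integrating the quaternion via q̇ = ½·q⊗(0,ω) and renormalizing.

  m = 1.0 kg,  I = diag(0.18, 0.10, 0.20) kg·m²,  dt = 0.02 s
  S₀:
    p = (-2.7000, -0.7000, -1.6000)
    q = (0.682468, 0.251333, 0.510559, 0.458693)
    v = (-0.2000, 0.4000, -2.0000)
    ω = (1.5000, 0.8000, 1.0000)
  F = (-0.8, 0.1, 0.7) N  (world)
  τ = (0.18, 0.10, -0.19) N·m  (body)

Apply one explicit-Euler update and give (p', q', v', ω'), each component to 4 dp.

precession coupling ω×(Iω) = (0.0800, -0.0300, -0.0960)
α = I⁻¹(τ − ω×Iω) = (0.5556, 1.3000, -0.4700)
new body rate ω' = (1.5111, 0.8260, 0.9906)
Hamilton product q⊗(0,ω) = (-1.2441397, 1.1673066, 0.9826809, 0.1176959)
q + ½dt·q⊗(0,ω), renormalized = (0.6699, 0.2630, 0.5203, 0.4598)
p + v·dt = (-2.7040, -0.6920, -1.6400)
v' = v + a·dt = (-0.2160, 0.4020, -1.9860)

p' = (-2.7040, -0.6920, -1.6400)
q' = (0.6699, 0.2630, 0.5203, 0.4598)
v' = (-0.2160, 0.4020, -1.9860)
ω' = (1.5111, 0.8260, 0.9906)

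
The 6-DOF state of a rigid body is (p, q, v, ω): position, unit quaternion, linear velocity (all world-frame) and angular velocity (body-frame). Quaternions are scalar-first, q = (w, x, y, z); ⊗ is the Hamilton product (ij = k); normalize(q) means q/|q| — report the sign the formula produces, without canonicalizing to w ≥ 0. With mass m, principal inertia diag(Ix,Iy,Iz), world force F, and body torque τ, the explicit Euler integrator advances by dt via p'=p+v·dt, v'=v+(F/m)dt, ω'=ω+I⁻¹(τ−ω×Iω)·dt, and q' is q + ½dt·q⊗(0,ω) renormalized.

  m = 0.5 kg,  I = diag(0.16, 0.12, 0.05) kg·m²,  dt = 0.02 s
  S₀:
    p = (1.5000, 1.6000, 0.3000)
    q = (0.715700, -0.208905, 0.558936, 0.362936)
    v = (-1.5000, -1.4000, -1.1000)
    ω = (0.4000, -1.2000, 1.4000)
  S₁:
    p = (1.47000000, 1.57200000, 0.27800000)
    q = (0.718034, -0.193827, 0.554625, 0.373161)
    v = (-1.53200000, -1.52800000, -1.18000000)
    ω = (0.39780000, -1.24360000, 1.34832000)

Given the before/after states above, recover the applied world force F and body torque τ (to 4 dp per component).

v₁ − v₀ = (-0.03200000, -0.12800000, -0.08000000)
m·(v₁−v₀)/dt = (-0.8000, -3.2000, -2.0000)
ω₁ − ω₀ = (-0.00220000, -0.04360000, -0.05168000)
applied torque τ = (0.1000, -0.2000, -0.1100)

F = (-0.8000, -3.2000, -2.0000)
τ = (0.1000, -0.2000, -0.1100)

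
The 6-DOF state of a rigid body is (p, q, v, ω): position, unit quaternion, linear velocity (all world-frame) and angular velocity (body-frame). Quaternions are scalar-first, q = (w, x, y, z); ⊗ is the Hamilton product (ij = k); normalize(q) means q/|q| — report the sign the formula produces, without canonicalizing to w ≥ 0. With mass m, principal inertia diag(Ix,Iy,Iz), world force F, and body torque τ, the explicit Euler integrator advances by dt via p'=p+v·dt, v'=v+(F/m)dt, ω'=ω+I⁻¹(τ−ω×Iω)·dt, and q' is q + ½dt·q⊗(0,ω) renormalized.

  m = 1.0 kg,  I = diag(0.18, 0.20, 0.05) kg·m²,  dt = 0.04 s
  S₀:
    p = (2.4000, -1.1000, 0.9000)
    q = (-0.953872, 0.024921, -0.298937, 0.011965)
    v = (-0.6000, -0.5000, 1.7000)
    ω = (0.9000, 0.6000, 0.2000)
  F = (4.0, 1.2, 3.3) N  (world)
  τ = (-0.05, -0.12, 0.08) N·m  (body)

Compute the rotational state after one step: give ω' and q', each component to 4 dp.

angular accel α = (-0.1778, -0.7170, 1.3840)
ω' = ω + α·dt = (0.8929, 0.5713, 0.2554)
Hamilton product q⊗(0,ω) = (0.1545403, -0.9254512, -0.5665389, 0.0932215)
updated quaternion q' = (-0.9506, 0.0064, -0.3102, 0.0138)

ω' = (0.8929, 0.5713, 0.2554)
q' = (-0.9506, 0.0064, -0.3102, 0.0138)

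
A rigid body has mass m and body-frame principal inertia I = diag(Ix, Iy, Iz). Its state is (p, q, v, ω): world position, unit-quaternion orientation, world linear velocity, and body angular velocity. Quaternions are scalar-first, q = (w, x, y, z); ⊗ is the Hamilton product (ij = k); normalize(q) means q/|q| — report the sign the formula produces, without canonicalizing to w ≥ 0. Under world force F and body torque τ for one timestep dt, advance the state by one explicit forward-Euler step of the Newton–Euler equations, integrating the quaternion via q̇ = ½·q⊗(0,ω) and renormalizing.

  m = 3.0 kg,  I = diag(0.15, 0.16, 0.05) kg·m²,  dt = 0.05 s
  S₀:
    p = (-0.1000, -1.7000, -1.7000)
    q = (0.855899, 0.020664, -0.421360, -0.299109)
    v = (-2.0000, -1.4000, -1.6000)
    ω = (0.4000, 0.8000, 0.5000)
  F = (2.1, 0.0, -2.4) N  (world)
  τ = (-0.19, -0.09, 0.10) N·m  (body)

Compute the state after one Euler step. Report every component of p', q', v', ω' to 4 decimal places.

p' = (-0.2000, -1.7700, -1.7800)
q' = (0.8676, 0.0299, -0.4074, -0.2837)
v' = (-1.9650, -1.4000, -1.6400)
ω' = (0.3513, 0.7656, 0.5968)

ω×(Iω) gyroscopic = (-0.0440, 0.0200, 0.0032)
(τ − ω×Iω)/I = (-0.9733, -0.6875, 1.9360)
new body rate ω' = (0.3513, 0.7656, 0.5968)
q⊗(0,ω) = (0.4783769, 0.3709668, 0.5547436, 0.6130247)
updated quaternion q' = (0.8676, 0.0299, -0.4074, -0.2837)
a = F/m = (0.7000, 0.0000, -0.8000)
new position p' = (-0.2000, -1.7700, -1.7800)
v + (F/m)dt = (-1.9650, -1.4000, -1.6400)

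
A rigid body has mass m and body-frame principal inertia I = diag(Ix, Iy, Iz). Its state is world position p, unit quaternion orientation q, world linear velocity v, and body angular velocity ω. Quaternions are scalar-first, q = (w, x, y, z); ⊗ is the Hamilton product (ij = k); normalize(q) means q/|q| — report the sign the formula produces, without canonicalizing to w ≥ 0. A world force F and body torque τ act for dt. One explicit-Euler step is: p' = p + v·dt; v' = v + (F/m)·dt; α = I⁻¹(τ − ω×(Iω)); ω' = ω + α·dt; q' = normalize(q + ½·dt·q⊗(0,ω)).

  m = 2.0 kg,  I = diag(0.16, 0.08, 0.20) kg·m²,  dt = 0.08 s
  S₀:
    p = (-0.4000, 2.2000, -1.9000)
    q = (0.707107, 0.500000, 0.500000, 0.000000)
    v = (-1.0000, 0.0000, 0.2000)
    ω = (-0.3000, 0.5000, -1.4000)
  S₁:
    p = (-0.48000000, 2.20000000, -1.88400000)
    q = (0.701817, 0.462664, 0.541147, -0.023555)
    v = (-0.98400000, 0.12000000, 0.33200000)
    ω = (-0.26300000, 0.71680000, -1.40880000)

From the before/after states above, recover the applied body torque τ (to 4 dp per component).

τ = (-0.0100, 0.2000, -0.0100)

ω₁ − ω₀ = (0.03700000, 0.21680000, -0.00880000)
I·α + gyro = (-0.0100, 0.2000, -0.0100)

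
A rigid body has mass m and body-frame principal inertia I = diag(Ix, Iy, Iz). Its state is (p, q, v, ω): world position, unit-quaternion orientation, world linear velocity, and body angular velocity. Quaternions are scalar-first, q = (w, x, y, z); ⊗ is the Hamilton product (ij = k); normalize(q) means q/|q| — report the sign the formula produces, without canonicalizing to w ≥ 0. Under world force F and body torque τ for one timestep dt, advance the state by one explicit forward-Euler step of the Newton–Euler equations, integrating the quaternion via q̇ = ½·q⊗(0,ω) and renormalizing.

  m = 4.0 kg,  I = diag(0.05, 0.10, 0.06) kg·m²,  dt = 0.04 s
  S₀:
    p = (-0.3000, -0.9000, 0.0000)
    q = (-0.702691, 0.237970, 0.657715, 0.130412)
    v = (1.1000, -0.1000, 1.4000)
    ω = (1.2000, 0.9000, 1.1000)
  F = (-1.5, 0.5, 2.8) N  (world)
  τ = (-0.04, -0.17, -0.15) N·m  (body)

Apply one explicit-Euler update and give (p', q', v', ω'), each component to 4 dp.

new position p' = (-0.2560, -0.9040, 0.0560)
v' = v + a·dt = (1.0850, -0.0950, 1.4280)
gyro term ω×Iω = (-0.0396, -0.0132, 0.0540)
α = I⁻¹(τ − ω×Iω) = (-0.0080, -1.5680, -3.4000)
ω + α·dt = (1.1997, 0.8373, 0.9640)
q⊗(0,ω) = (-1.0209607, -0.2371135, -0.7376945, -1.3480451)
updated quaternion q' = (-0.7226, 0.2331, 0.6425, 0.1034)

p' = (-0.2560, -0.9040, 0.0560)
q' = (-0.7226, 0.2331, 0.6425, 0.1034)
v' = (1.0850, -0.0950, 1.4280)
ω' = (1.1997, 0.8373, 0.9640)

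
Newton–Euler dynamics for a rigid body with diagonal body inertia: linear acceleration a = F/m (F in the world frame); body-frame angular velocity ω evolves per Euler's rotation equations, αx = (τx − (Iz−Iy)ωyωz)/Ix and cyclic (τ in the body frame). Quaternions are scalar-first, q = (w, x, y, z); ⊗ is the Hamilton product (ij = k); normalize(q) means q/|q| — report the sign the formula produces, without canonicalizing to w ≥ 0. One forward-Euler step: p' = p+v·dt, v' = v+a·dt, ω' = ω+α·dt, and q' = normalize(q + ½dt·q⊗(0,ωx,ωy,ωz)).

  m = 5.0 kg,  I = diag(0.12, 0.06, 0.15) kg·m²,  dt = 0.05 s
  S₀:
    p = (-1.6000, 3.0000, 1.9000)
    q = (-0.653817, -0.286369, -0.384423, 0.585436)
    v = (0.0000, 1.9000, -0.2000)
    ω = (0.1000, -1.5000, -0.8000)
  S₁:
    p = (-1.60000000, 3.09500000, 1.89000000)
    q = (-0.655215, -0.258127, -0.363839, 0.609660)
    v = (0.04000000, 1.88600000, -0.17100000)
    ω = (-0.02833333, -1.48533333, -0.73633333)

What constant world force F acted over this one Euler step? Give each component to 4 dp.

v₁ − v₀ = (0.04000000, -0.01400000, 0.02900000)
F = m·Δv/dt = (4.0000, -1.4000, 2.9000)

F = (4.0000, -1.4000, 2.9000)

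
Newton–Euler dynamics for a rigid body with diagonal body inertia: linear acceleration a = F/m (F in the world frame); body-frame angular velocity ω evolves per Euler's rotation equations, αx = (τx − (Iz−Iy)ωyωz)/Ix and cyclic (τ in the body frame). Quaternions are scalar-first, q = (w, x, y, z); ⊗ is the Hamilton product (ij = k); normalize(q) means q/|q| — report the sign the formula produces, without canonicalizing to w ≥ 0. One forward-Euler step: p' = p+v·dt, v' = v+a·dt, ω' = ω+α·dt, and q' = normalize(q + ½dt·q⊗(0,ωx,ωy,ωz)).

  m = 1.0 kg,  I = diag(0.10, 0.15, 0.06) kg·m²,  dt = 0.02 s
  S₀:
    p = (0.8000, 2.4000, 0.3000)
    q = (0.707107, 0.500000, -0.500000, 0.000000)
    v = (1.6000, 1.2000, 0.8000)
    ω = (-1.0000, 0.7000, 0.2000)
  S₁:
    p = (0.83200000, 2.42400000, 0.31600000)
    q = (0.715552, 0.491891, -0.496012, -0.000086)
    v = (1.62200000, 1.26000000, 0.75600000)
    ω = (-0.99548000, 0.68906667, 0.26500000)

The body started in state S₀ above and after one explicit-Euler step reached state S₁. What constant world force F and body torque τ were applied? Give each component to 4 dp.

F = (1.1000, 3.0000, -2.2000)
τ = (0.0100, -0.0900, 0.1600)

Δω = ω₁−ω₀ = (0.00452000, -0.01093333, 0.06500000)
ω₀×(Iω₀) = (-0.0126, -0.0080, -0.0350)
τ = I·(Δω/dt) + ω₀×(Iω₀) = (0.0100, -0.0900, 0.1600)
velocity change Δv = (0.02200000, 0.06000000, -0.04400000)
m·(v₁−v₀)/dt = (1.1000, 3.0000, -2.2000)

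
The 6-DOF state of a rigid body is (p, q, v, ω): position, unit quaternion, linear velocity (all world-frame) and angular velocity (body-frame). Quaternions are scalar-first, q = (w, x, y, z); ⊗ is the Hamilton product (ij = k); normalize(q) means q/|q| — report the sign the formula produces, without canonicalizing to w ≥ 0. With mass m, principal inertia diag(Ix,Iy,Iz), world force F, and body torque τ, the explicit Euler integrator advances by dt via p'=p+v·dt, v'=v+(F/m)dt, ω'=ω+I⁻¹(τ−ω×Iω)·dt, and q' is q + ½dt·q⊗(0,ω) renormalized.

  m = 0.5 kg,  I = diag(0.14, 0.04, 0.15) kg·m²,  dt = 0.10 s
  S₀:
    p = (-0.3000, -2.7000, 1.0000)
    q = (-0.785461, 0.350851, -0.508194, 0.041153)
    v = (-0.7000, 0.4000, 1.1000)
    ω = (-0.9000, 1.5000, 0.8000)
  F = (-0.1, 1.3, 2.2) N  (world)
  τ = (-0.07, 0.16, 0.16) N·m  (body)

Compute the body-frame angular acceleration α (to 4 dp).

ω×(Iω) gyroscopic = (0.1320, 0.0072, 0.1350)
(τ − ω×Iω)/I = (-1.4429, 3.8200, 0.1667)

α = (-1.4429, 3.8200, 0.1667)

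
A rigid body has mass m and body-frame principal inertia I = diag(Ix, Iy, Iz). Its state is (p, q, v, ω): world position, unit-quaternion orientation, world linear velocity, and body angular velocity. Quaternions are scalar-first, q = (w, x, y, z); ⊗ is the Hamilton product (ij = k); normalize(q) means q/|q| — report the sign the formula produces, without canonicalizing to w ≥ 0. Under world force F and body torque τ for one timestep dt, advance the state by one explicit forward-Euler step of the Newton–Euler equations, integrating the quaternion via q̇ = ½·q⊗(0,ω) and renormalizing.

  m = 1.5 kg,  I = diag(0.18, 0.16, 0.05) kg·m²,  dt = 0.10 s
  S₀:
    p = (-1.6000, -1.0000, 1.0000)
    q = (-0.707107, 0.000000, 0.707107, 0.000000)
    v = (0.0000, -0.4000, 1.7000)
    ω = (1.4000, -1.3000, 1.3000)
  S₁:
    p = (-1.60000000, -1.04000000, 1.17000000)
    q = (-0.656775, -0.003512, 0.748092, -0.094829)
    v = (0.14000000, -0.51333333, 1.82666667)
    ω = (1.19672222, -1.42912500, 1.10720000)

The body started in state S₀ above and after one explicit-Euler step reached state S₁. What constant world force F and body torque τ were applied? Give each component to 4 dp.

ω₁ − ω₀ = (-0.20327778, -0.12912500, -0.19280000)
applied torque τ = (-0.1800, 0.0300, -0.0600)
v₁ − v₀ = (0.14000000, -0.11333333, 0.12666667)
m·(v₁−v₀)/dt = (2.1000, -1.7000, 1.9000)

F = (2.1000, -1.7000, 1.9000)
τ = (-0.1800, 0.0300, -0.0600)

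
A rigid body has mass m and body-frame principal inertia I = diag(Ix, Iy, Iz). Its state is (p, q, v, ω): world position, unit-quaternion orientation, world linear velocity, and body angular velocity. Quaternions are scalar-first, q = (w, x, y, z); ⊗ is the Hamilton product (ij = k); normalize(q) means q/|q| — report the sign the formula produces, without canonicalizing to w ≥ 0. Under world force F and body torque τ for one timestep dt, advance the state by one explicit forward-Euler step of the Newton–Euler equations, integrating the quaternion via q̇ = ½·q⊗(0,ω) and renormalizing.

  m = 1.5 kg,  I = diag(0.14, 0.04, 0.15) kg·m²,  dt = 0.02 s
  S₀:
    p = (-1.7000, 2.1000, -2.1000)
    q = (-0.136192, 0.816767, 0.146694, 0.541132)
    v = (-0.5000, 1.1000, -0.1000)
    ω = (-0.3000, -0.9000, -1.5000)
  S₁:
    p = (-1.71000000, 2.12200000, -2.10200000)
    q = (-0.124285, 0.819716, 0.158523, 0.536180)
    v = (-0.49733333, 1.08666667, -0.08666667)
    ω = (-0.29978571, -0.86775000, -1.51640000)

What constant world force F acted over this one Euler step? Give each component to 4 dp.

F = (0.2000, -1.0000, 1.0000)

v₁ − v₀ = (0.00266667, -0.01333333, 0.01333333)
applied force F = (0.2000, -1.0000, 1.0000)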